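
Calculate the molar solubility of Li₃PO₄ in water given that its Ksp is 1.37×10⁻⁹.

Li₃PO₄(s) ⇌ 3 Li⁺(aq) + PO₄³⁻(aq)
With molar solubility s: [Li⁺] = 3s, [PO₄³⁻] = s.
Ksp = [Li⁺]^3[PO₄³⁻] = (3s)^3 · s = 27s^4
27s^4 = 1.37×10⁻⁹  ⇒  s^4 = 5.07×10⁻¹¹
s = 2.67×10⁻³ mol/L

2.67×10⁻³ M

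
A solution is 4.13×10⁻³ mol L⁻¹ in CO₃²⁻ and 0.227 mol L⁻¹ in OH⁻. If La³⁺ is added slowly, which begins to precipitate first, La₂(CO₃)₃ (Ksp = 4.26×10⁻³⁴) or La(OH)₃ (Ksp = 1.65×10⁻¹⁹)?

La(OH)₃

The threshold for precipitation is Q = Ksp.
For La₂(CO₃)₃: [La³⁺] = (Ksp/[CO₃²⁻]^3)^(1/2) = 7.78×10⁻¹⁴ mol L⁻¹
For La(OH)₃: [La³⁺] = (Ksp/[OH⁻]^3) = 1.41×10⁻¹⁷ mol L⁻¹
Since La(OH)₃ needs less La³⁺ to reach saturation, it precipitates first.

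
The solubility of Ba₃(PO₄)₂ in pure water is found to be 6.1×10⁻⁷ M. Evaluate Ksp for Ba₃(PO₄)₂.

Ba₃(PO₄)₂(s) ⇌ 3 Ba²⁺(aq) + 2 PO₄³⁻(aq)
If s mol/L of Ba₃(PO₄)₂ dissolves, [Ba²⁺] = 3s and [PO₄³⁻] = 2s.
Ksp = [Ba²⁺]^3[PO₄³⁻]^2 = (3s)^3 · (2s)^2 = 108s^5
Ksp = 108 × (6.1×10⁻⁷)^5 = 9.1×10⁻³⁰

Ksp = 9.1×10⁻³⁰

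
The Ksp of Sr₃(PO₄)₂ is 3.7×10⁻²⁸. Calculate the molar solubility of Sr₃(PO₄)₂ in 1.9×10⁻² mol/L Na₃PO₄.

Sr₃(PO₄)₂(s) ⇌ 3 Sr²⁺(aq) + 2 PO₄³⁻(aq)
PO₄³⁻ is already present at 1.9×10⁻² mol/L. If s mol/L of Sr₃(PO₄)₂ dissolves, [Sr²⁺] = 3s while [PO₄³⁻] ≈ 1.9×10⁻² mol/L.
Ksp = [Sr²⁺]^3[PO₄³⁻]^2 = (3s)^3(1.9×10⁻²)^2
(3s)^3 = 3.7×10⁻²⁸ / (1.9×10⁻²)^2 = 1.0×10⁻²⁴
s = 3.4×10⁻⁹ mol/L

3.4×10⁻⁹ M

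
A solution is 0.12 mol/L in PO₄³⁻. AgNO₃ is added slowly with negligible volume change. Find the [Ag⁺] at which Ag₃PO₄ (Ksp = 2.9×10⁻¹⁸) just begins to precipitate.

2.9×10⁻⁶ M

Precipitation begins when Q = Ksp.
Ag₃PO₄(s) ⇌ 3 Ag⁺(aq) + PO₄³⁻(aq)
Ksp = [Ag⁺]^3[PO₄³⁻] = [Ag⁺]^3(0.12)
[Ag⁺]^3 = 2.9×10⁻¹⁸ / (0.12) = 2.4×10⁻¹⁷
[Ag⁺] = 2.9×10⁻⁶ mol/L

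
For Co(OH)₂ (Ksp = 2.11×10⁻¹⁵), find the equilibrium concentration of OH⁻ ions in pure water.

1.62×10⁻⁵ M

Co(OH)₂(s) ⇌ Co²⁺(aq) + 2 OH⁻(aq)
Call the molar solubility s, so that [Co²⁺] = s and [OH⁻] = 2s.
Ksp = [Co²⁺][OH⁻]^2 = s · (2s)^2 = 4s^3 = 2.11×10⁻¹⁵
s = 8.08×10⁻⁶ M
[OH⁻] = 2s = 1.62×10⁻⁵ M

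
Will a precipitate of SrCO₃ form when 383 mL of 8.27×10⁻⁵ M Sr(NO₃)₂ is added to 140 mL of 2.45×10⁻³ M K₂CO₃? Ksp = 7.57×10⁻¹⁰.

Total volume after mixing = 383 + 140 = 523 mL.
[Sr²⁺] = (8.27×10⁻⁵)(383)/523 = 6.06×10⁻⁵ M
[CO₃²⁻] = (2.45×10⁻³)(140)/523 = 6.56×10⁻⁴ M
Q = [Sr²⁺][CO₃²⁻] = 3.97×10⁻⁸
Q = 3.97×10⁻⁸ > Ksp = 7.57×10⁻¹⁰, so the solution is supersaturated and SrCO₃ precipitates.

Yes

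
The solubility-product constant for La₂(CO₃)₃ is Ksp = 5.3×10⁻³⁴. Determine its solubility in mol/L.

8.7×10⁻⁸ M

La₂(CO₃)₃(s) ⇌ 2 La³⁺(aq) + 3 CO₃²⁻(aq)
For each mole of La₂(CO₃)₃ that dissolves per liter, [La³⁺] = 2s and [CO₃²⁻] = 3s; let s denote this solubility.
Ksp = [La³⁺]^2[CO₃²⁻]^3 = (2s)^2 · (3s)^3 = 108s^5
108s^5 = 5.3×10⁻³⁴  ⇒  s^5 = 4.9×10⁻³⁶
s = (4.9×10⁻³⁶)^(1/5) = 8.7×10⁻⁸ mol/L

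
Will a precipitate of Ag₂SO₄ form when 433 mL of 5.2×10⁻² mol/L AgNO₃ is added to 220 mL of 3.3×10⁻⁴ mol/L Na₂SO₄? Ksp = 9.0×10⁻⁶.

The combined volume is 653 mL.
[Ag⁺] = (5.2×10⁻²)(433)/653 = 3.4×10⁻² mol/L
[SO₄²⁻] = (3.3×10⁻⁴)(220)/653 = 1.1×10⁻⁴ mol/L
Q = [Ag⁺]^2[SO₄²⁻] = 1.3×10⁻⁷
Since Q (1.3×10⁻⁷) is less than Ksp (9.0×10⁻⁶), no Ag₂SO₄ precipitates.

No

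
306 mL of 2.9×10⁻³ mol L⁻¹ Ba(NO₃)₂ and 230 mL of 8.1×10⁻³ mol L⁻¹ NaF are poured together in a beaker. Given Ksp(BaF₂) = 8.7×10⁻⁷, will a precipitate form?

No

Total volume after mixing = 306 + 230 = 536 mL.
[Ba²⁺] = (2.9×10⁻³)(306)/536 = 1.7×10⁻³ mol L⁻¹
[F⁻] = (8.1×10⁻³)(230)/536 = 3.5×10⁻³ mol L⁻¹
Q = [Ba²⁺][F⁻]^2 = 2.0×10⁻⁸
Since Q (2.0×10⁻⁸) is less than Ksp (8.7×10⁻⁷), no BaF₂ precipitates.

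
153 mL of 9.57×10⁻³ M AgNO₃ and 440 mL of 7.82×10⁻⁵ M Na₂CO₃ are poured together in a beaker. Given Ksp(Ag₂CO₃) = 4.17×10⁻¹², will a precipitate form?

After mixing, V = 153 mL + 440 mL = 593 mL.
[Ag⁺] = (9.57×10⁻³)(153)/593 = 2.47×10⁻³ M
[CO₃²⁻] = (7.82×10⁻⁵)(440)/593 = 5.80×10⁻⁵ M
Q = [Ag⁺]^2[CO₃²⁻] = 3.54×10⁻¹⁰
Since Q (3.54×10⁻¹⁰) exceeds Ksp (4.17×10⁻¹²), Ag₂CO₃ will precipitate.

Yes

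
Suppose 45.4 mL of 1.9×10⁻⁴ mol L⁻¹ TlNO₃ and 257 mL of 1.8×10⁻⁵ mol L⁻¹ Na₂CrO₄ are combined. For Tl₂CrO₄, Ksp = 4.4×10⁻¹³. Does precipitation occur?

No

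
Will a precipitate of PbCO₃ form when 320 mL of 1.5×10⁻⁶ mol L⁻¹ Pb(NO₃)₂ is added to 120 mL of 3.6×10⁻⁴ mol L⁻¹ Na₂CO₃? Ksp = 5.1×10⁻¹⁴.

Total volume after mixing = 320 + 120 = 440 mL.
[Pb²⁺] = (1.5×10⁻⁶)(320)/440 = 1.1×10⁻⁶ mol L⁻¹
[CO₃²⁻] = (3.6×10⁻⁴)(120)/440 = 9.8×10⁻⁵ mol L⁻¹
Q = [Pb²⁺][CO₃²⁻] = 1.1×10⁻¹⁰
Since Q (1.1×10⁻¹⁰) exceeds Ksp (5.1×10⁻¹⁴), PbCO₃ will precipitate.

Yes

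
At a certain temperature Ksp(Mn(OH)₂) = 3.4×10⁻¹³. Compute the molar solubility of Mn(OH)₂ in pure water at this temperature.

4.4×10⁻⁵ M

Mn(OH)₂(s) ⇌ Mn²⁺(aq) + 2 OH⁻(aq)
With molar solubility s: [Mn²⁺] = s, [OH⁻] = 2s.
Ksp = [Mn²⁺][OH⁻]^2 = s · (2s)^2 = 4s^3
4s^3 = 3.4×10⁻¹³  ⇒  s^3 = 8.5×10⁻¹⁴
Taking the 3rd root, s = 4.4×10⁻⁵ M.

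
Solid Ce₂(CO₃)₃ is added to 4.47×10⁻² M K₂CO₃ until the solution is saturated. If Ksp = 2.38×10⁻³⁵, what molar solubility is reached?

2.58×10⁻¹⁶ M

Ce₂(CO₃)₃(s) ⇌ 2 Ce³⁺(aq) + 3 CO₃²⁻(aq)
With CO₃²⁻ already at 4.47×10⁻² M and s small, take [CO₃²⁻] ≈ 4.47×10⁻² M and [Ce³⁺] = 2s.
Ksp = [Ce³⁺]^2[CO₃²⁻]^3 = (2s)^2(4.47×10⁻²)^3
(2s)^2 = 2.38×10⁻³⁵ / (4.47×10⁻²)^3 = 2.66×10⁻³¹
s = 2.58×10⁻¹⁶ M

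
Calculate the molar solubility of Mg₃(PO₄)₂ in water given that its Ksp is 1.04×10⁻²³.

9.92×10⁻⁶ M

Mg₃(PO₄)₂(s) ⇌ 3 Mg²⁺(aq) + 2 PO₄³⁻(aq)
If s mol/L of Mg₃(PO₄)₂ dissolves, [Mg²⁺] = 3s and [PO₄³⁻] = 2s.
Ksp = [Mg²⁺]^3[PO₄³⁻]^2 = (3s)^3 · (2s)^2 = 108s^5
108s^5 = 1.04×10⁻²³  ⇒  s^5 = 9.63×10⁻²⁶
s = (9.63×10⁻²⁶)^(1/5) = 9.92×10⁻⁶ mol/L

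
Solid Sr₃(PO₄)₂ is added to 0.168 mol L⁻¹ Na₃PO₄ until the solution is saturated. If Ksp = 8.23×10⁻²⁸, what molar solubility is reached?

1.03×10⁻⁹ M

Sr₃(PO₄)₂(s) ⇌ 3 Sr²⁺(aq) + 2 PO₄³⁻(aq)
Let s be the solubility of Sr₃(PO₄)₂ here. The common ion gives [PO₄³⁻] ≈ 0.168 mol L⁻¹, and [Sr²⁺] = 3s.
Ksp = [Sr²⁺]^3[PO₄³⁻]^2 = (3s)^3(0.168)^2
(3s)^3 = 8.23×10⁻²⁸ / (0.168)^2 = 2.92×10⁻²⁶
s = 1.03×10⁻⁹ mol L⁻¹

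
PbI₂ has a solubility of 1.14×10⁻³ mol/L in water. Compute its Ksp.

Ksp = 5.93×10⁻⁹

PbI₂(s) ⇌ Pb²⁺(aq) + 2 I⁻(aq)
Call the molar solubility s, so that [Pb²⁺] = s and [I⁻] = 2s.
Ksp = [Pb²⁺][I⁻]^2 = s · (2s)^2 = 4s^3
Ksp = 4 × (1.14×10⁻³)^3 = 5.93×10⁻⁹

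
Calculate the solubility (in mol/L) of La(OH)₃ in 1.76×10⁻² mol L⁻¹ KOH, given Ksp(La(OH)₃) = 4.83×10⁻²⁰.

La(OH)₃(s) ⇌ La³⁺(aq) + 3 OH⁻(aq)
Let s be the solubility of La(OH)₃ here. The common ion gives [OH⁻] ≈ 1.76×10⁻² mol L⁻¹, and [La³⁺] = s.
Ksp = [La³⁺][OH⁻]^3 = s(1.76×10⁻²)^3
s = 4.83×10⁻²⁰ / (1.76×10⁻²)^3 = 8.86×10⁻¹⁵
s = 8.86×10⁻¹⁵ mol L⁻¹

8.86×10⁻¹⁵ M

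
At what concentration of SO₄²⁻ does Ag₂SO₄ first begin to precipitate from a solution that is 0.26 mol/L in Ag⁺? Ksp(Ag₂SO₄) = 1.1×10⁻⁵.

1.6×10⁻⁴ M

A salt starts to precipitate once the ion product Q reaches its Ksp.
Ag₂SO₄(s) ⇌ 2 Ag⁺(aq) + SO₄²⁻(aq)
Ksp = [Ag⁺]^2[SO₄²⁻] = [SO₄²⁻](0.26)^2
[SO₄²⁻] = 1.1×10⁻⁵ / (0.26)^2 = 1.6×10⁻⁴
[SO₄²⁻] = 1.6×10⁻⁴ mol/L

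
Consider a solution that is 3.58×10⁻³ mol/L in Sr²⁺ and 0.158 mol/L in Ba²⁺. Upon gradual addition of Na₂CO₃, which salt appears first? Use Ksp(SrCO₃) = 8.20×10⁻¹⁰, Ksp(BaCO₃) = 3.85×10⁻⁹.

BaCO₃

A salt starts to precipitate once the ion product Q reaches its Ksp.
For SrCO₃: [CO₃²⁻] = (Ksp/[Sr²⁺]) = 2.29×10⁻⁷ mol/L
For BaCO₃: [CO₃²⁻] = (Ksp/[Ba²⁺]) = 2.44×10⁻⁸ mol/L
Since BaCO₃ needs less CO₃²⁻ to reach saturation, it precipitates first.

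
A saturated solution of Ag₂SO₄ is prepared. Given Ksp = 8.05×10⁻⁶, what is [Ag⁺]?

2.53×10⁻² M

Ag₂SO₄(s) ⇌ 2 Ag⁺(aq) + SO₄²⁻(aq)
For each mole of Ag₂SO₄ that dissolves per liter, [Ag⁺] = 2s and [SO₄²⁻] = s; let s denote this solubility.
Ksp = [Ag⁺]^2[SO₄²⁻] = (2s)^2 · s = 4s^3 = 8.05×10⁻⁶
s = 1.26×10⁻² mol L⁻¹
[Ag⁺] = 2s = 2.53×10⁻² mol L⁻¹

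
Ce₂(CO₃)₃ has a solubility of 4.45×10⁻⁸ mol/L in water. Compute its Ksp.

Ce₂(CO₃)₃(s) ⇌ 2 Ce³⁺(aq) + 3 CO₃²⁻(aq)
If s mol/L of Ce₂(CO₃)₃ dissolves, [Ce³⁺] = 2s and [CO₃²⁻] = 3s.
Ksp = [Ce³⁺]^2[CO₃²⁻]^3 = (2s)^2 · (3s)^3 = 108s^5
Ksp = 108 × (4.45×10⁻⁸)^5 = 1.88×10⁻³⁵

Ksp = 1.88×10⁻³⁵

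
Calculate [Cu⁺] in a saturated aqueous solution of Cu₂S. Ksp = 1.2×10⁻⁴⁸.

Cu₂S(s) ⇌ 2 Cu⁺(aq) + S²⁻(aq)
Let s be the molar solubility. Then [Cu⁺] = 2s and [S²⁻] = s.
Ksp = [Cu⁺]^2[S²⁻] = (2s)^2 · s = 4s^3 = 1.2×10⁻⁴⁸
s = 6.7×10⁻¹⁷ M
[Cu⁺] = 2s = 1.3×10⁻¹⁶ M

1.3×10⁻¹⁶ M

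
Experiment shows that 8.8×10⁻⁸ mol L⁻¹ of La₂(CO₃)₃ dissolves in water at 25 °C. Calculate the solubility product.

Ksp = 5.7×10⁻³⁴

La₂(CO₃)₃(s) ⇌ 2 La³⁺(aq) + 3 CO₃²⁻(aq)
For each mole of La₂(CO₃)₃ that dissolves per liter, [La³⁺] = 2s and [CO₃²⁻] = 3s; let s denote this solubility.
Ksp = [La³⁺]^2[CO₃²⁻]^3 = (2s)^2 · (3s)^3 = 108s^5
Ksp = 108 × (8.8×10⁻⁸)^5 = 5.7×10⁻³⁴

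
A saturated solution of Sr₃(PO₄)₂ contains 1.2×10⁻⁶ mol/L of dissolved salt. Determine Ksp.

Ksp = 2.7×10⁻²⁸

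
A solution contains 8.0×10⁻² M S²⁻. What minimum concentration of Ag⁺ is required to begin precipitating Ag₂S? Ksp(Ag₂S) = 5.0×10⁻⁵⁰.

7.9×10⁻²⁵ M

Each salt precipitates once Q = Ksp for that salt.
Ag₂S(s) ⇌ 2 Ag⁺(aq) + S²⁻(aq)
Ksp = [Ag⁺]^2[S²⁻] = [Ag⁺]^2(8.0×10⁻²)
[Ag⁺]^2 = 5.0×10⁻⁵⁰ / (8.0×10⁻²) = 6.3×10⁻⁴⁹
[Ag⁺] = 7.9×10⁻²⁵ M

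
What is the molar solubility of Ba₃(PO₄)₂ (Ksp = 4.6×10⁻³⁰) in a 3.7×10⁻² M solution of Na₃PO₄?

Ba₃(PO₄)₂(s) ⇌ 3 Ba²⁺(aq) + 2 PO₄³⁻(aq)
The solution already contains PO₄³⁻ at 3.7×10⁻² M. Let s be the molar solubility of Ba₃(PO₄)₂.
[PO₄³⁻] ≈ 3.7×10⁻² M (common ion dominates); [Ba²⁺] = 3s.
Ksp = [Ba²⁺]^3[PO₄³⁻]^2 = (3s)^3(3.7×10⁻²)^2
(3s)^3 = 4.6×10⁻³⁰ / (3.7×10⁻²)^2 = 3.4×10⁻²⁷
s = 5.0×10⁻¹⁰ M

5.0×10⁻¹⁰ M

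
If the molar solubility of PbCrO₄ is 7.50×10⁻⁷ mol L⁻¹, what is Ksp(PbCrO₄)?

Ksp = 5.63×10⁻¹³

PbCrO₄(s) ⇌ Pb²⁺(aq) + CrO₄²⁻(aq)
If s mol/L of PbCrO₄ dissolves, [Pb²⁺] = s and [CrO₄²⁻] = s.
Ksp = [Pb²⁺][CrO₄²⁻] = s · s = s^2
Ksp = (7.50×10⁻⁷)^2 = 5.63×10⁻¹³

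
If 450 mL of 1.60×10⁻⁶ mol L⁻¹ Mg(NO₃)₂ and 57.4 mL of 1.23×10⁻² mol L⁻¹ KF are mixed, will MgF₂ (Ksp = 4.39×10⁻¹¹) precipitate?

Total volume after mixing = 450 + 57.4 = 507.4 mL.
[Mg²⁺] = (1.60×10⁻⁶)(450)/507.4 = 1.42×10⁻⁶ mol L⁻¹
[F⁻] = (1.23×10⁻²)(57.4)/507.4 = 1.39×10⁻³ mol L⁻¹
Q = [Mg²⁺][F⁻]^2 = 2.75×10⁻¹²
Q < Ksp (2.75×10⁻¹² vs 4.39×10⁻¹¹); the solution remains unsaturated and no precipitate forms.

No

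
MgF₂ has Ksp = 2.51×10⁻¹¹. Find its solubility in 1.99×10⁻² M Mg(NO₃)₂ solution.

1.78×10⁻⁵ M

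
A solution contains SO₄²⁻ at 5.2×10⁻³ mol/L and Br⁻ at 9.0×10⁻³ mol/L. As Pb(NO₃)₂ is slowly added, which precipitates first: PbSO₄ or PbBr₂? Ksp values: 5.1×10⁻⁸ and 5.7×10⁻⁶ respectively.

PbSO₄

Precipitation of each salt begins when its ion product equals Ksp.
For PbSO₄: [Pb²⁺] = (Ksp/[SO₄²⁻]) = 9.8×10⁻⁶ mol/L
For PbBr₂: [Pb²⁺] = (Ksp/[Br⁻]^2) = 7.0×10⁻² mol/L
PbSO₄ requires the lower [Pb²⁺], so it precipitates first.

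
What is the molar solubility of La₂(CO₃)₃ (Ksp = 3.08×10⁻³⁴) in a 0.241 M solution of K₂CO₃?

7.42×10⁻¹⁷ M

La₂(CO₃)₃(s) ⇌ 2 La³⁺(aq) + 3 CO₃²⁻(aq)
CO₃²⁻ is already present at 0.241 M. If s mol/L of La₂(CO₃)₃ dissolves, [La³⁺] = 2s while [CO₃²⁻] ≈ 0.241 M.
Ksp = [La³⁺]^2[CO₃²⁻]^3 = (2s)^2(0.241)^3
(2s)^2 = 3.08×10⁻³⁴ / (0.241)^3 = 2.20×10⁻³²
s = 7.42×10⁻¹⁷ M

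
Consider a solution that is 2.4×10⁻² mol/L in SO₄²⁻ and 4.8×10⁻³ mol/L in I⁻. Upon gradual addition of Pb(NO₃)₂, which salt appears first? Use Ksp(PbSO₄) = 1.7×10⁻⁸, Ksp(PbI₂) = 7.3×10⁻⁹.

PbSO₄

The threshold for precipitation is Q = Ksp.
For PbSO₄: [Pb²⁺] = (Ksp/[SO₄²⁻]) = 7.1×10⁻⁷ mol/L
For PbI₂: [Pb²⁺] = (Ksp/[I⁻]^2) = 3.2×10⁻⁴ mol/L
Since PbSO₄ needs less Pb²⁺ to reach saturation, it precipitates first.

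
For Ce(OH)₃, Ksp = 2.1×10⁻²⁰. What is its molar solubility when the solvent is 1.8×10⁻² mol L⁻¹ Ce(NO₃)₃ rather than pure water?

3.5×10⁻⁷ M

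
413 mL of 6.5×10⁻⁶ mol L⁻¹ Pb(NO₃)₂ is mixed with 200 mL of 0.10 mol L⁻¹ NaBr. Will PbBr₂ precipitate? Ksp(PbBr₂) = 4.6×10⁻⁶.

No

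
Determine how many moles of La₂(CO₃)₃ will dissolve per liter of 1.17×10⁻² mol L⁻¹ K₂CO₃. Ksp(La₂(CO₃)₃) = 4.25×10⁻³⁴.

8.14×10⁻¹⁵ M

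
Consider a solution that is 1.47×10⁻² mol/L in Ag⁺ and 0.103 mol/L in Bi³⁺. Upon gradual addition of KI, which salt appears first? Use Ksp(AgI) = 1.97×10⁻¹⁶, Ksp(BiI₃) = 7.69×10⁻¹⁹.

The threshold for precipitation is Q = Ksp.
For AgI: [I⁻] = (Ksp/[Ag⁺]) = 1.34×10⁻¹⁴ mol/L
For BiI₃: [I⁻] = (Ksp/[Bi³⁺])^(1/3) = 1.95×10⁻⁶ mol/L
Since AgI needs less I⁻ to reach saturation, it precipitates first.

AgI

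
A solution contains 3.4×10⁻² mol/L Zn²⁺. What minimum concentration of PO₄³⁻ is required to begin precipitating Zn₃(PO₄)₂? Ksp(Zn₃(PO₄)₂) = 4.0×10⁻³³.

Each salt precipitates once Q = Ksp for that salt.
Zn₃(PO₄)₂(s) ⇌ 3 Zn²⁺(aq) + 2 PO₄³⁻(aq)
Ksp = [Zn²⁺]^3[PO₄³⁻]^2 = [PO₄³⁻]^2(3.4×10⁻²)^3
[PO₄³⁻]^2 = 4.0×10⁻³³ / (3.4×10⁻²)^3 = 1.0×10⁻²⁸
[PO₄³⁻] = 1.0×10⁻¹⁴ mol/L

1.0×10⁻¹⁴ M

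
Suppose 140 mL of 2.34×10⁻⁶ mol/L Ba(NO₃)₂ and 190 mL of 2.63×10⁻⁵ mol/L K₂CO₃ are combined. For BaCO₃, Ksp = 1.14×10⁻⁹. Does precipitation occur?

No

After mixing, V = 140 mL + 190 mL = 330 mL.
[Ba²⁺] = (2.34×10⁻⁶)(140)/330 = 9.93×10⁻⁷ mol/L
[CO₃²⁻] = (2.63×10⁻⁵)(190)/330 = 1.51×10⁻⁵ mol/L
Q = [Ba²⁺][CO₃²⁻] = 1.50×10⁻¹¹
Q = 1.50×10⁻¹¹ < Ksp = 1.14×10⁻⁹, so the solution is unsaturated and no precipitate forms.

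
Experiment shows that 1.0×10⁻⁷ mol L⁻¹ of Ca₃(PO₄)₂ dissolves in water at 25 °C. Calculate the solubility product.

Ksp = 1.1×10⁻³³

Ca₃(PO₄)₂(s) ⇌ 3 Ca²⁺(aq) + 2 PO₄³⁻(aq)
Let s be the molar solubility. Then [Ca²⁺] = 3s and [PO₄³⁻] = 2s.
Ksp = [Ca²⁺]^3[PO₄³⁻]^2 = (3s)^3 · (2s)^2 = 108s^5
Ksp = 108 × (1.0×10⁻⁷)^5 = 1.1×10⁻³³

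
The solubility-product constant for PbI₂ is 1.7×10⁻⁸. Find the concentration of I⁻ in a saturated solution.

3.2×10⁻³ M

PbI₂(s) ⇌ Pb²⁺(aq) + 2 I⁻(aq)
If s mol/L of PbI₂ dissolves, [Pb²⁺] = s and [I⁻] = 2s.
Ksp = [Pb²⁺][I⁻]^2 = s · (2s)^2 = 4s^3 = 1.7×10⁻⁸
s = 1.6×10⁻³ mol L⁻¹
[I⁻] = 2s = 3.2×10⁻³ mol L⁻¹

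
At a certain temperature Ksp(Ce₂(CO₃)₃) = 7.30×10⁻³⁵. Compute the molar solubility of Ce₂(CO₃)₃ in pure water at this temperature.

5.83×10⁻⁸ M

Ce₂(CO₃)₃(s) ⇌ 2 Ce³⁺(aq) + 3 CO₃²⁻(aq)
Call the molar solubility s, so that [Ce³⁺] = 2s and [CO₃²⁻] = 3s.
Ksp = [Ce³⁺]^2[CO₃²⁻]^3 = (2s)^2 · (3s)^3 = 108s^5
108s^5 = 7.30×10⁻³⁵  ⇒  s^5 = 6.76×10⁻³⁷
s = (6.76×10⁻³⁷)^(1/5) = 5.83×10⁻⁸ mol L⁻¹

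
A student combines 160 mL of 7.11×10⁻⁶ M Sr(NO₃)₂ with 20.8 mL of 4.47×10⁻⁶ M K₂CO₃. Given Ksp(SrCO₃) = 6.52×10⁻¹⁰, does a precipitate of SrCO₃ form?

No

After mixing, V = 160 mL + 20.8 mL = 180.8 mL.
[Sr²⁺] = (7.11×10⁻⁶)(160)/180.8 = 6.29×10⁻⁶ M
[CO₃²⁻] = (4.47×10⁻⁶)(20.8)/180.8 = 5.14×10⁻⁷ M
Q = [Sr²⁺][CO₃²⁻] = 3.24×10⁻¹²
Q = 3.24×10⁻¹² < Ksp = 6.52×10⁻¹⁰, so the solution is unsaturated and no precipitate forms.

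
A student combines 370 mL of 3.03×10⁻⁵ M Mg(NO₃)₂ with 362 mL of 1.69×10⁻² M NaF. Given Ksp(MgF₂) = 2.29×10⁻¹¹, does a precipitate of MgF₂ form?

The combined volume is 732 mL.
[Mg²⁺] = (3.03×10⁻⁵)(370)/732 = 1.53×10⁻⁵ M
[F⁻] = (1.69×10⁻²)(362)/732 = 8.36×10⁻³ M
Q = [Mg²⁺][F⁻]^2 = 1.07×10⁻⁹
Since Q (1.07×10⁻⁹) exceeds Ksp (2.29×10⁻¹¹), MgF₂ will precipitate.

Yes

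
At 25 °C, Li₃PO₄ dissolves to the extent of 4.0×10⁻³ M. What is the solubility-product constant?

Ksp = 6.9×10⁻⁹

Li₃PO₄(s) ⇌ 3 Li⁺(aq) + PO₄³⁻(aq)
For each mole of Li₃PO₄ that dissolves per liter, [Li⁺] = 3s and [PO₄³⁻] = s; let s denote this solubility.
Ksp = [Li⁺]^3[PO₄³⁻] = (3s)^3 · s = 27s^4
Ksp = 27 × (4.0×10⁻³)^4 = 6.9×10⁻⁹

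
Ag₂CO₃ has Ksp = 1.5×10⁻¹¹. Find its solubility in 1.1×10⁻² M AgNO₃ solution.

Ag₂CO₃(s) ⇌ 2 Ag⁺(aq) + CO₃²⁻(aq)
The solution already contains Ag⁺ at 1.1×10⁻² M. Let s be the molar solubility of Ag₂CO₃.
[Ag⁺] ≈ 1.1×10⁻² M (common ion dominates); [CO₃²⁻] = s.
Ksp = [Ag⁺]^2[CO₃²⁻] = (1.1×10⁻²)^2s
s = 1.5×10⁻¹¹ / (1.1×10⁻²)^2 = 1.2×10⁻⁷
s = 1.2×10⁻⁷ M

1.2×10⁻⁷ M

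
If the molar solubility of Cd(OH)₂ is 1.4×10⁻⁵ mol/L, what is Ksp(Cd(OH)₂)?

Ksp = 1.1×10⁻¹⁴

Cd(OH)₂(s) ⇌ Cd²⁺(aq) + 2 OH⁻(aq)
Call the molar solubility s, so that [Cd²⁺] = s and [OH⁻] = 2s.
Ksp = [Cd²⁺][OH⁻]^2 = s · (2s)^2 = 4s^3
Ksp = 4 × (1.4×10⁻⁵)^3 = 1.1×10⁻¹⁴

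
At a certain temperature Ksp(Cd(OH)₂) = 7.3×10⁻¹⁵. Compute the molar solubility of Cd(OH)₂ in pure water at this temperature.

Cd(OH)₂(s) ⇌ Cd²⁺(aq) + 2 OH⁻(aq)
With molar solubility s: [Cd²⁺] = s, [OH⁻] = 2s.
Ksp = [Cd²⁺][OH⁻]^2 = s · (2s)^2 = 4s^3
4s^3 = 7.3×10⁻¹⁵  ⇒  s^3 = 1.8×10⁻¹⁵
s = (1.8×10⁻¹⁵)^(1/3) = 1.2×10⁻⁵ mol/L

1.2×10⁻⁵ M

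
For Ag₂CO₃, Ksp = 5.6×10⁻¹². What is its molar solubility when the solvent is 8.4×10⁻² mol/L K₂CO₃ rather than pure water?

4.1×10⁻⁶ M

Ag₂CO₃(s) ⇌ 2 Ag⁺(aq) + CO₃²⁻(aq)
Let s be the solubility of Ag₂CO₃ here. The common ion gives [CO₃²⁻] ≈ 8.4×10⁻² mol/L, and [Ag⁺] = 2s.
Ksp = [Ag⁺]^2[CO₃²⁻] = (2s)^2(8.4×10⁻²)
(2s)^2 = 5.6×10⁻¹² / (8.4×10⁻²) = 6.7×10⁻¹¹
s = 4.1×10⁻⁶ mol/L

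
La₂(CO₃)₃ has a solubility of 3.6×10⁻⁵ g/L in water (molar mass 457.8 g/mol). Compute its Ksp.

Ksp = 3.2×10⁻³⁴

Convert to molarity: s = 3.6×10⁻⁵ / 457.8 = 7.864×10⁻⁸ mol/L
La₂(CO₃)₃(s) ⇌ 2 La³⁺(aq) + 3 CO₃²⁻(aq)
For each mole of La₂(CO₃)₃ that dissolves per liter, [La³⁺] = 2s and [CO₃²⁻] = 3s; let s denote this solubility.
Ksp = [La³⁺]^2[CO₃²⁻]^3 = (2s)^2 · (3s)^3 = 108s^5
Ksp = 108 × (7.864×10⁻⁸)^5 = 3.2×10⁻³⁴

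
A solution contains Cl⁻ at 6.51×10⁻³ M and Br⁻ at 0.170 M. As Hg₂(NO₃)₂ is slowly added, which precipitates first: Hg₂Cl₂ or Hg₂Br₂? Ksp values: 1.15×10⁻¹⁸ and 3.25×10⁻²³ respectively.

Hg₂Br₂

The threshold for precipitation is Q = Ksp.
For Hg₂Cl₂: [Hg₂²⁺] = (Ksp/[Cl⁻]^2) = 2.71×10⁻¹⁴ M
For Hg₂Br₂: [Hg₂²⁺] = (Ksp/[Br⁻]^2) = 1.12×10⁻²¹ M
Hg₂Br₂ requires the lower [Hg₂²⁺], so it precipitates first.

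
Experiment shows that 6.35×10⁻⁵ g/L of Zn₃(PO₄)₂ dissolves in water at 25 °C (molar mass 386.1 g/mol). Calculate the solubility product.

Ksp = 1.30×10⁻³²

Molar solubility s = (6.35×10⁻⁵ g/L) / (386.1 g/mol) = 1.6447×10⁻⁷ mol/L
Zn₃(PO₄)₂(s) ⇌ 3 Zn²⁺(aq) + 2 PO₄³⁻(aq)
For each mole of Zn₃(PO₄)₂ that dissolves per liter, [Zn²⁺] = 3s and [PO₄³⁻] = 2s; let s denote this solubility.
Ksp = [Zn²⁺]^3[PO₄³⁻]^2 = (3s)^3 · (2s)^2 = 108s^5
Ksp = 108 × (1.6447×10⁻⁷)^5 = 1.30×10⁻³²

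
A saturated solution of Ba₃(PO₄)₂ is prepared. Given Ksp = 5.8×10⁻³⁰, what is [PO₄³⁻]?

Ba₃(PO₄)₂(s) ⇌ 3 Ba²⁺(aq) + 2 PO₄³⁻(aq)
Let s be the molar solubility. Then [Ba²⁺] = 3s and [PO₄³⁻] = 2s.
Ksp = [Ba²⁺]^3[PO₄³⁻]^2 = (3s)^3 · (2s)^2 = 108s^5 = 5.8×10⁻³⁰
s = 5.6×10⁻⁷ M
[PO₄³⁻] = 2s = 1.1×10⁻⁶ M

1.1×10⁻⁶ M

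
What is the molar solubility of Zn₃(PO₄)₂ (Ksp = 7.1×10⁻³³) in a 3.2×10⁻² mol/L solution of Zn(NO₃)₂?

7.4×10⁻¹⁵ M

Zn₃(PO₄)₂(s) ⇌ 3 Zn²⁺(aq) + 2 PO₄³⁻(aq)
With Zn²⁺ already at 3.2×10⁻² mol/L and s small, take [Zn²⁺] ≈ 3.2×10⁻² mol/L and [PO₄³⁻] = 2s.
Ksp = [Zn²⁺]^3[PO₄³⁻]^2 = (3.2×10⁻²)^3(2s)^2
(2s)^2 = 7.1×10⁻³³ / (3.2×10⁻²)^3 = 2.2×10⁻²⁸
s = 7.4×10⁻¹⁵ mol/L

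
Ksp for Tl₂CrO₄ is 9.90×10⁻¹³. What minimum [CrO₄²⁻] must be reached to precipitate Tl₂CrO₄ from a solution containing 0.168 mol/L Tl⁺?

3.51×10⁻¹¹ M

A salt starts to precipitate once the ion product Q reaches its Ksp.
Tl₂CrO₄(s) ⇌ 2 Tl⁺(aq) + CrO₄²⁻(aq)
Ksp = [Tl⁺]^2[CrO₄²⁻] = [CrO₄²⁻](0.168)^2
[CrO₄²⁻] = 9.90×10⁻¹³ / (0.168)^2 = 3.51×10⁻¹¹
[CrO₄²⁻] = 3.51×10⁻¹¹ mol/L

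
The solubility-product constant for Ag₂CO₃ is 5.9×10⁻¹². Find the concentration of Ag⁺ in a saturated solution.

Ag₂CO₃(s) ⇌ 2 Ag⁺(aq) + CO₃²⁻(aq)
Call the molar solubility s, so that [Ag⁺] = 2s and [CO₃²⁻] = s.
Ksp = [Ag⁺]^2[CO₃²⁻] = (2s)^2 · s = 4s^3 = 5.9×10⁻¹²
s = 1.1×10⁻⁴ mol/L
[Ag⁺] = 2s = 2.3×10⁻⁴ mol/L

2.3×10⁻⁴ M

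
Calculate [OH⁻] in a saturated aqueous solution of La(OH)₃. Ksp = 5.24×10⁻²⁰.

La(OH)₃(s) ⇌ La³⁺(aq) + 3 OH⁻(aq)
Let s be the molar solubility. Then [La³⁺] = s and [OH⁻] = 3s.
Ksp = [La³⁺][OH⁻]^3 = s · (3s)^3 = 27s^4 = 5.24×10⁻²⁰
s = 6.64×10⁻⁶ mol/L
[OH⁻] = 3s = 1.99×10⁻⁵ mol/L

1.99×10⁻⁵ M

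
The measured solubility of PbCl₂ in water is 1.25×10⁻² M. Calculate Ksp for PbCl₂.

Ksp = 7.81×10⁻⁶

PbCl₂(s) ⇌ Pb²⁺(aq) + 2 Cl⁻(aq)
Let s be the molar solubility. Then [Pb²⁺] = s and [Cl⁻] = 2s.
Ksp = [Pb²⁺][Cl⁻]^2 = s · (2s)^2 = 4s^3
Ksp = 4 × (1.25×10⁻²)^3 = 7.81×10⁻⁶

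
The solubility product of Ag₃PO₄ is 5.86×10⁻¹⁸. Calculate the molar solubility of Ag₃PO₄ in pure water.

Ag₃PO₄(s) ⇌ 3 Ag⁺(aq) + PO₄³⁻(aq)
Call the molar solubility s, so that [Ag⁺] = 3s and [PO₄³⁻] = s.
Ksp = [Ag⁺]^3[PO₄³⁻] = (3s)^3 · s = 27s^4
27s^4 = 5.86×10⁻¹⁸  ⇒  s^4 = 2.17×10⁻¹⁹
s = (2.17×10⁻¹⁹)^(1/4) = 2.16×10⁻⁵ mol/L

2.16×10⁻⁵ M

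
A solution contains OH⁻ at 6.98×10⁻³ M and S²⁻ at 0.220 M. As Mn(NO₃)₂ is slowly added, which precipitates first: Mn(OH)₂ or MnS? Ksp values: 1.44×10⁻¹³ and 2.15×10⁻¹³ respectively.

Precipitation begins when Q = Ksp.
For Mn(OH)₂: [Mn²⁺] = (Ksp/[OH⁻]^2) = 2.96×10⁻⁹ M
For MnS: [Mn²⁺] = (Ksp/[S²⁻]) = 9.77×10⁻¹³ M
The smaller threshold [Mn²⁺] is reached first, so MnS precipitates first.

MnS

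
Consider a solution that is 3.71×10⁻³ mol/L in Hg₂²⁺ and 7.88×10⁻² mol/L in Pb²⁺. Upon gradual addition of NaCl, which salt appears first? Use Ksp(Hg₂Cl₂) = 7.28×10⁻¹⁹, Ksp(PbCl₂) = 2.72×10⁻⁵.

The threshold for precipitation is Q = Ksp.
For Hg₂Cl₂: [Cl⁻] = (Ksp/[Hg₂²⁺])^(1/2) = 1.40×10⁻⁸ mol/L
For PbCl₂: [Cl⁻] = (Ksp/[Pb²⁺])^(1/2) = 1.86×10⁻² mol/L
The smaller threshold [Cl⁻] is reached first, so Hg₂Cl₂ precipitates first.

Hg₂Cl₂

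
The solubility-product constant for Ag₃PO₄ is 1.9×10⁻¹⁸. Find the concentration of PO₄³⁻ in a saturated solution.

Ag₃PO₄(s) ⇌ 3 Ag⁺(aq) + PO₄³⁻(aq)
For each mole of Ag₃PO₄ that dissolves per liter, [Ag⁺] = 3s and [PO₄³⁻] = s; let s denote this solubility.
Ksp = [Ag⁺]^3[PO₄³⁻] = (3s)^3 · s = 27s^4 = 1.9×10⁻¹⁸
s = 1.6×10⁻⁵ mol L⁻¹
[PO₄³⁻] = s = 1.6×10⁻⁵ mol L⁻¹

1.6×10⁻⁵ M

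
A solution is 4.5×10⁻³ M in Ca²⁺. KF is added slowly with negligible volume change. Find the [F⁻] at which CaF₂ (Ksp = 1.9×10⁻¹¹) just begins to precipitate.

6.5×10⁻⁵ M

The threshold for precipitation is Q = Ksp.
CaF₂(s) ⇌ Ca²⁺(aq) + 2 F⁻(aq)
Ksp = [Ca²⁺][F⁻]^2 = [F⁻]^2(4.5×10⁻³)
[F⁻]^2 = 1.9×10⁻¹¹ / (4.5×10⁻³) = 4.2×10⁻⁹
[F⁻] = 6.5×10⁻⁵ M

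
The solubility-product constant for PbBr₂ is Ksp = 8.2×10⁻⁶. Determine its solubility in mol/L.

1.3×10⁻² M

PbBr₂(s) ⇌ Pb²⁺(aq) + 2 Br⁻(aq)
With molar solubility s: [Pb²⁺] = s, [Br⁻] = 2s.
Ksp = [Pb²⁺][Br⁻]^2 = s · (2s)^2 = 4s^3
4s^3 = 8.2×10⁻⁶  ⇒  s^3 = 2.1×10⁻⁶
s = 1.3×10⁻² M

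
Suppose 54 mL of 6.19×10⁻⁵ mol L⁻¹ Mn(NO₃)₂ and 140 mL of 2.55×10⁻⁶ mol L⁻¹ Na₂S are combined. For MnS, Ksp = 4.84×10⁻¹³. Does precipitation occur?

The combined volume is 194 mL.
[Mn²⁺] = (6.19×10⁻⁵)(54)/194 = 1.72×10⁻⁵ mol L⁻¹
[S²⁻] = (2.55×10⁻⁶)(140)/194 = 1.84×10⁻⁶ mol L⁻¹
Q = [Mn²⁺][S²⁻] = 3.17×10⁻¹¹
Because Q > Ksp (3.17×10⁻¹¹ vs 4.84×10⁻¹³), a precipitate of MnS forms.

Yes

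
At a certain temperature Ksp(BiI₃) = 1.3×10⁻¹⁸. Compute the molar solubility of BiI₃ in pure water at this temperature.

1.5×10⁻⁵ M

BiI₃(s) ⇌ Bi³⁺(aq) + 3 I⁻(aq)
For each mole of BiI₃ that dissolves per liter, [Bi³⁺] = s and [I⁻] = 3s; let s denote this solubility.
Ksp = [Bi³⁺][I⁻]^3 = s · (3s)^3 = 27s^4
27s^4 = 1.3×10⁻¹⁸  ⇒  s^4 = 4.8×10⁻²⁰
Taking the 4th root, s = 1.5×10⁻⁵ mol/L.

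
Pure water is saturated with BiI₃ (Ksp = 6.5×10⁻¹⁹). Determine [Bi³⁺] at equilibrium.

BiI₃(s) ⇌ Bi³⁺(aq) + 3 I⁻(aq)
Call the molar solubility s, so that [Bi³⁺] = s and [I⁻] = 3s.
Ksp = [Bi³⁺][I⁻]^3 = s · (3s)^3 = 27s^4 = 6.5×10⁻¹⁹
s = 1.2×10⁻⁵ M
[Bi³⁺] = s = 1.2×10⁻⁵ M

1.2×10⁻⁵ M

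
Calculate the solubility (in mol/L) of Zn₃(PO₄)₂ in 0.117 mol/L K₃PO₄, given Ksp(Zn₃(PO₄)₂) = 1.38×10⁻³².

3.34×10⁻¹¹ M

Zn₃(PO₄)₂(s) ⇌ 3 Zn²⁺(aq) + 2 PO₄³⁻(aq)
The solution already contains PO₄³⁻ at 0.117 mol/L. Let s be the molar solubility of Zn₃(PO₄)₂.
[PO₄³⁻] ≈ 0.117 mol/L (common ion dominates); [Zn²⁺] = 3s.
Ksp = [Zn²⁺]^3[PO₄³⁻]^2 = (3s)^3(0.117)^2
(3s)^3 = 1.38×10⁻³² / (0.117)^2 = 1.01×10⁻³⁰
s = 3.34×10⁻¹¹ mol/L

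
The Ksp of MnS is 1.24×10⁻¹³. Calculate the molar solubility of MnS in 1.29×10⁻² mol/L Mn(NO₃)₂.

9.61×10⁻¹² M

MnS(s) ⇌ Mn²⁺(aq) + S²⁻(aq)
With Mn²⁺ already at 1.29×10⁻² mol/L and s small, take [Mn²⁺] ≈ 1.29×10⁻² mol/L and [S²⁻] = s.
Ksp = [Mn²⁺][S²⁻] = (1.29×10⁻²)s
s = 1.24×10⁻¹³ / (1.29×10⁻²) = 9.61×10⁻¹²
s = 9.61×10⁻¹² mol/L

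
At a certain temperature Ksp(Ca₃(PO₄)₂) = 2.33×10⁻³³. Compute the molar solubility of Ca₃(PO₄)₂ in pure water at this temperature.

Ca₃(PO₄)₂(s) ⇌ 3 Ca²⁺(aq) + 2 PO₄³⁻(aq)
With molar solubility s: [Ca²⁺] = 3s, [PO₄³⁻] = 2s.
Ksp = [Ca²⁺]^3[PO₄³⁻]^2 = (3s)^3 · (2s)^2 = 108s^5
108s^5 = 2.33×10⁻³³  ⇒  s^5 = 2.16×10⁻³⁵
s = (2.16×10⁻³⁵)^(1/5) = 1.17×10⁻⁷ mol/L

1.17×10⁻⁷ M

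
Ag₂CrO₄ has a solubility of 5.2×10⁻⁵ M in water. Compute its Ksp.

Ksp = 5.6×10⁻¹³

Ag₂CrO₄(s) ⇌ 2 Ag⁺(aq) + CrO₄²⁻(aq)
Call the molar solubility s, so that [Ag⁺] = 2s and [CrO₄²⁻] = s.
Ksp = [Ag⁺]^2[CrO₄²⁻] = (2s)^2 · s = 4s^3
Ksp = 4 × (5.2×10⁻⁵)^3 = 5.6×10⁻¹³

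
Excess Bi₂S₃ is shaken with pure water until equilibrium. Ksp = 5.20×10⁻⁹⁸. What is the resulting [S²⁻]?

Bi₂S₃(s) ⇌ 2 Bi³⁺(aq) + 3 S²⁻(aq)
If s mol/L of Bi₂S₃ dissolves, [Bi³⁺] = 2s and [S²⁻] = 3s.
Ksp = [Bi³⁺]^2[S²⁻]^3 = (2s)^2 · (3s)^3 = 108s^5 = 5.20×10⁻⁹⁸
s = 1.37×10⁻²⁰ mol L⁻¹
[S²⁻] = 3s = 4.11×10⁻²⁰ mol L⁻¹

4.11×10⁻²⁰ M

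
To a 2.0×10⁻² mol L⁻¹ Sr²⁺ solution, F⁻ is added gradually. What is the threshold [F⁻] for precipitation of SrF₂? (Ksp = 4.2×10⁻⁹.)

4.6×10⁻⁴ M

Precipitation of each salt begins when its ion product equals Ksp.
SrF₂(s) ⇌ Sr²⁺(aq) + 2 F⁻(aq)
Ksp = [Sr²⁺][F⁻]^2 = [F⁻]^2(2.0×10⁻²)
[F⁻]^2 = 4.2×10⁻⁹ / (2.0×10⁻²) = 2.1×10⁻⁷
[F⁻] = 4.6×10⁻⁴ mol L⁻¹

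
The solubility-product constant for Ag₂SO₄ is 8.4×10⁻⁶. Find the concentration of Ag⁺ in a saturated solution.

Ag₂SO₄(s) ⇌ 2 Ag⁺(aq) + SO₄²⁻(aq)
Let s be the molar solubility. Then [Ag⁺] = 2s and [SO₄²⁻] = s.
Ksp = [Ag⁺]^2[SO₄²⁻] = (2s)^2 · s = 4s^3 = 8.4×10⁻⁶
s = 1.3×10⁻² mol/L
[Ag⁺] = 2s = 2.6×10⁻² mol/L

2.6×10⁻² M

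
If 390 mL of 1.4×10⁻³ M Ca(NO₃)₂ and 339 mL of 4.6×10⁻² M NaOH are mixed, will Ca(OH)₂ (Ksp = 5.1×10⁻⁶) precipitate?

No

Total volume after mixing = 390 + 339 = 729 mL.
[Ca²⁺] = (1.4×10⁻³)(390)/729 = 7.5×10⁻⁴ M
[OH⁻] = (4.6×10⁻²)(339)/729 = 2.1×10⁻² M
Q = [Ca²⁺][OH⁻]^2 = 3.4×10⁻⁷
Q < Ksp (3.4×10⁻⁷ vs 5.1×10⁻⁶); the solution remains unsaturated and no precipitate forms.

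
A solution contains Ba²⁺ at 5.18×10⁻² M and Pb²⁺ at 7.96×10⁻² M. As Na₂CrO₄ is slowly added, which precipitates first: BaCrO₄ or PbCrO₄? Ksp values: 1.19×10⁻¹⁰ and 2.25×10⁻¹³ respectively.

Each salt precipitates once Q = Ksp for that salt.
For BaCrO₄: [CrO₄²⁻] = (Ksp/[Ba²⁺]) = 2.30×10⁻⁹ M
For PbCrO₄: [CrO₄²⁻] = (Ksp/[Pb²⁺]) = 2.83×10⁻¹² M
Since PbCrO₄ needs less CrO₄²⁻ to reach saturation, it precipitates first.

PbCrO₄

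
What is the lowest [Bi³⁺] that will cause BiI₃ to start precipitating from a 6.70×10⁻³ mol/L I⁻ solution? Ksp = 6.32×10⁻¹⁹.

Each salt precipitates once Q = Ksp for that salt.
BiI₃(s) ⇌ Bi³⁺(aq) + 3 I⁻(aq)
Ksp = [Bi³⁺][I⁻]^3 = [Bi³⁺](6.70×10⁻³)^3
[Bi³⁺] = 6.32×10⁻¹⁹ / (6.70×10⁻³)^3 = 2.10×10⁻¹²
[Bi³⁺] = 2.10×10⁻¹² mol/L

2.10×10⁻¹² M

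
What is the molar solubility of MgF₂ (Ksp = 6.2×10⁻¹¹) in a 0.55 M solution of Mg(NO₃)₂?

5.3×10⁻⁶ M

MgF₂(s) ⇌ Mg²⁺(aq) + 2 F⁻(aq)
Let s be the solubility of MgF₂ here. The common ion gives [Mg²⁺] ≈ 0.55 M, and [F⁻] = 2s.
Ksp = [Mg²⁺][F⁻]^2 = (0.55)(2s)^2
(2s)^2 = 6.2×10⁻¹¹ / (0.55) = 1.1×10⁻¹⁰
s = 5.3×10⁻⁶ M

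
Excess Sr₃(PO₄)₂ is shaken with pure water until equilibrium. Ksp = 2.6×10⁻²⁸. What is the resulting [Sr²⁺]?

Sr₃(PO₄)₂(s) ⇌ 3 Sr²⁺(aq) + 2 PO₄³⁻(aq)
If s mol/L of Sr₃(PO₄)₂ dissolves, [Sr²⁺] = 3s and [PO₄³⁻] = 2s.
Ksp = [Sr²⁺]^3[PO₄³⁻]^2 = (3s)^3 · (2s)^2 = 108s^5 = 2.6×10⁻²⁸
s = 1.2×10⁻⁶ M
[Sr²⁺] = 3s = 3.6×10⁻⁶ M

3.6×10⁻⁶ M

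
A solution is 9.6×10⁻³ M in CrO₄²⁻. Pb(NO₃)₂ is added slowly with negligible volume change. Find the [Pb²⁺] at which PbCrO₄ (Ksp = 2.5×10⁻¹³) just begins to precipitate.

2.6×10⁻¹¹ M

Precipitation of each salt begins when its ion product equals Ksp.
PbCrO₄(s) ⇌ Pb²⁺(aq) + CrO₄²⁻(aq)
Ksp = [Pb²⁺][CrO₄²⁻] = [Pb²⁺](9.6×10⁻³)
[Pb²⁺] = 2.5×10⁻¹³ / (9.6×10⁻³) = 2.6×10⁻¹¹
[Pb²⁺] = 2.6×10⁻¹¹ M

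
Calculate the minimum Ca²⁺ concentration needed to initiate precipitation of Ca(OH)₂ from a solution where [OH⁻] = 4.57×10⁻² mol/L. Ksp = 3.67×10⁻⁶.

1.76×10⁻³ M

The threshold for precipitation is Q = Ksp.
Ca(OH)₂(s) ⇌ Ca²⁺(aq) + 2 OH⁻(aq)
Ksp = [Ca²⁺][OH⁻]^2 = [Ca²⁺](4.57×10⁻²)^2
[Ca²⁺] = 3.67×10⁻⁶ / (4.57×10⁻²)^2 = 1.76×10⁻³
[Ca²⁺] = 1.76×10⁻³ mol/L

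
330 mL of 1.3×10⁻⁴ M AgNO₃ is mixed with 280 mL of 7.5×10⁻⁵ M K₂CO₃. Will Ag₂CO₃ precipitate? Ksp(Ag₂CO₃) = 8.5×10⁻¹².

Total volume after mixing = 330 + 280 = 610 mL.
[Ag⁺] = (1.3×10⁻⁴)(330)/610 = 7.0×10⁻⁵ M
[CO₃²⁻] = (7.5×10⁻⁵)(280)/610 = 3.4×10⁻⁵ M
Q = [Ag⁺]^2[CO₃²⁻] = 1.7×10⁻¹³
Q < Ksp (1.7×10⁻¹³ vs 8.5×10⁻¹²); the solution remains unsaturated and no precipitate forms.

No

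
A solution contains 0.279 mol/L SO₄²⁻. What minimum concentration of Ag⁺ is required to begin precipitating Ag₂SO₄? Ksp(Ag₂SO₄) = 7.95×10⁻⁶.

Each salt precipitates once Q = Ksp for that salt.
Ag₂SO₄(s) ⇌ 2 Ag⁺(aq) + SO₄²⁻(aq)
Ksp = [Ag⁺]^2[SO₄²⁻] = [Ag⁺]^2(0.279)
[Ag⁺]^2 = 7.95×10⁻⁶ / (0.279) = 2.85×10⁻⁵
[Ag⁺] = 5.34×10⁻³ mol/L

5.34×10⁻³ M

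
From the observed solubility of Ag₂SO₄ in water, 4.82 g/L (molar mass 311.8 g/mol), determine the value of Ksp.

Molar solubility s = (4.82 g/L) / (311.8 g/mol) = 1.5459×10⁻² mol/L
Ag₂SO₄(s) ⇌ 2 Ag⁺(aq) + SO₄²⁻(aq)
With molar solubility s: [Ag⁺] = 2s, [SO₄²⁻] = s.
Ksp = [Ag⁺]^2[SO₄²⁻] = (2s)^2 · s = 4s^3
Ksp = 4 × (1.5459×10⁻²)^3 = 1.48×10⁻⁵

Ksp = 1.48×10⁻⁵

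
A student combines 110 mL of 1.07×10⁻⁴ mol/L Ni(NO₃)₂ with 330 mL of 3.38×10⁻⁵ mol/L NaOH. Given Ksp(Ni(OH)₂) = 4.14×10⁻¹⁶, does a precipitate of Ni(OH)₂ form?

Yes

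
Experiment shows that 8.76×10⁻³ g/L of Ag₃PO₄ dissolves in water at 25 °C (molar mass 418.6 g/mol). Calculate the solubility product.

s = (8.76×10⁻³ g L⁻¹)/(418.6 g mol⁻¹) = 2.0927×10⁻⁵ M
Ag₃PO₄(s) ⇌ 3 Ag⁺(aq) + PO₄³⁻(aq)
Call the molar solubility s, so that [Ag⁺] = 3s and [PO₄³⁻] = s.
Ksp = [Ag⁺]^3[PO₄³⁻] = (3s)^3 · s = 27s^4
Ksp = 27 × (2.0927×10⁻⁵)^4 = 5.18×10⁻¹⁸

Ksp = 5.18×10⁻¹⁸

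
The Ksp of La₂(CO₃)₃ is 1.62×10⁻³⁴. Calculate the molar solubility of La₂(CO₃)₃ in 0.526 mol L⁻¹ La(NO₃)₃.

La₂(CO₃)₃(s) ⇌ 2 La³⁺(aq) + 3 CO₃²⁻(aq)
La³⁺ is already present at 0.526 mol L⁻¹. If s mol/L of La₂(CO₃)₃ dissolves, [CO₃²⁻] = 3s while [La³⁺] ≈ 0.526 mol L⁻¹.
Ksp = [La³⁺]^2[CO₃²⁻]^3 = (0.526)^2(3s)^3
(3s)^3 = 1.62×10⁻³⁴ / (0.526)^2 = 5.86×10⁻³⁴
s = 2.79×10⁻¹² mol L⁻¹

2.79×10⁻¹² M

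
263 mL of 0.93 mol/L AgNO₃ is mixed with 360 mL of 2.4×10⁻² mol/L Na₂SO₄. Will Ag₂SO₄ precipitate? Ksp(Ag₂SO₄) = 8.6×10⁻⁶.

Yes

The combined volume is 623 mL.
[Ag⁺] = (0.93)(263)/623 = 0.39 mol/L
[SO₄²⁻] = (2.4×10⁻²)(360)/623 = 1.4×10⁻² mol/L
Q = [Ag⁺]^2[SO₄²⁻] = 2.1×10⁻³
Since Q (2.1×10⁻³) exceeds Ksp (8.6×10⁻⁶), Ag₂SO₄ will precipitate.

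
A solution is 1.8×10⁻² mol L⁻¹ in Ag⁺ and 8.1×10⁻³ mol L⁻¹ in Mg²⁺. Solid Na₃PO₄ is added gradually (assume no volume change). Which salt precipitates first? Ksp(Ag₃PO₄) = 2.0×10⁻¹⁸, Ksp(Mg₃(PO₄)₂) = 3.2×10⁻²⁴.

Precipitation of each salt begins when its ion product equals Ksp.
For Ag₃PO₄: [PO₄³⁻] = (Ksp/[Ag⁺]^3) = 3.4×10⁻¹³ mol L⁻¹
For Mg₃(PO₄)₂: [PO₄³⁻] = (Ksp/[Mg²⁺]^3)^(1/2) = 2.5×10⁻⁹ mol L⁻¹
Since Ag₃PO₄ needs less PO₄³⁻ to reach saturation, it precipitates first.

Ag₃PO₄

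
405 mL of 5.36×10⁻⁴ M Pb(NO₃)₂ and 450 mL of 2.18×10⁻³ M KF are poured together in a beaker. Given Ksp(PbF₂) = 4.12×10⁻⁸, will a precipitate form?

No

The combined volume is 855 mL.
[Pb²⁺] = (5.36×10⁻⁴)(405)/855 = 2.54×10⁻⁴ M
[F⁻] = (2.18×10⁻³)(450)/855 = 1.15×10⁻³ M
Q = [Pb²⁺][F⁻]^2 = 3.34×10⁻¹⁰
Q < Ksp (3.34×10⁻¹⁰ vs 4.12×10⁻⁸); the solution remains unsaturated and no precipitate forms.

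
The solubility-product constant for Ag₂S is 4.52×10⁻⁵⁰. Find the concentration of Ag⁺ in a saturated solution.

4.49×10⁻¹⁷ M

Ag₂S(s) ⇌ 2 Ag⁺(aq) + S²⁻(aq)
Let s be the molar solubility. Then [Ag⁺] = 2s and [S²⁻] = s.
Ksp = [Ag⁺]^2[S²⁻] = (2s)^2 · s = 4s^3 = 4.52×10⁻⁵⁰
s = 2.24×10⁻¹⁷ M
[Ag⁺] = 2s = 4.49×10⁻¹⁷ M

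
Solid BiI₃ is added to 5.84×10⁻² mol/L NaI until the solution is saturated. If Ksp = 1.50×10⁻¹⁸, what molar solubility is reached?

BiI₃(s) ⇌ Bi³⁺(aq) + 3 I⁻(aq)
The solution already contains I⁻ at 5.84×10⁻² mol/L. Let s be the molar solubility of BiI₃.
[I⁻] ≈ 5.84×10⁻² mol/L (common ion dominates); [Bi³⁺] = s.
Ksp = [Bi³⁺][I⁻]^3 = s(5.84×10⁻²)^3
s = 1.50×10⁻¹⁸ / (5.84×10⁻²)^3 = 7.53×10⁻¹⁵
s = 7.53×10⁻¹⁵ mol/L

7.53×10⁻¹⁵ M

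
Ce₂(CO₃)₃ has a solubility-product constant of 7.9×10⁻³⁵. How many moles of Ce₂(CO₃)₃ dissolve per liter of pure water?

5.9×10⁻⁸ M

Ce₂(CO₃)₃(s) ⇌ 2 Ce³⁺(aq) + 3 CO₃²⁻(aq)
If s mol/L of Ce₂(CO₃)₃ dissolves, [Ce³⁺] = 2s and [CO₃²⁻] = 3s.
Ksp = [Ce³⁺]^2[CO₃²⁻]^3 = (2s)^2 · (3s)^3 = 108s^5
108s^5 = 7.9×10⁻³⁵  ⇒  s^5 = 7.3×10⁻³⁷
Taking the 5th root, s = 5.9×10⁻⁸ M.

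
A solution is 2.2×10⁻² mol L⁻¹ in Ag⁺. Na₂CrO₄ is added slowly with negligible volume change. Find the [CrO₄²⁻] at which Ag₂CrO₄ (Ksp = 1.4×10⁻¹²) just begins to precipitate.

Precipitation of each salt begins when its ion product equals Ksp.
Ag₂CrO₄(s) ⇌ 2 Ag⁺(aq) + CrO₄²⁻(aq)
Ksp = [Ag⁺]^2[CrO₄²⁻] = [CrO₄²⁻](2.2×10⁻²)^2
[CrO₄²⁻] = 1.4×10⁻¹² / (2.2×10⁻²)^2 = 2.9×10⁻⁹
[CrO₄²⁻] = 2.9×10⁻⁹ mol L⁻¹

2.9×10⁻⁹ M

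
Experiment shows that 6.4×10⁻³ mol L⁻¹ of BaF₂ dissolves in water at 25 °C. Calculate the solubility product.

BaF₂(s) ⇌ Ba²⁺(aq) + 2 F⁻(aq)
For each mole of BaF₂ that dissolves per liter, [Ba²⁺] = s and [F⁻] = 2s; let s denote this solubility.
Ksp = [Ba²⁺][F⁻]^2 = s · (2s)^2 = 4s^3
Ksp = 4 × (6.4×10⁻³)^3 = 1.0×10⁻⁶

Ksp = 1.0×10⁻⁶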